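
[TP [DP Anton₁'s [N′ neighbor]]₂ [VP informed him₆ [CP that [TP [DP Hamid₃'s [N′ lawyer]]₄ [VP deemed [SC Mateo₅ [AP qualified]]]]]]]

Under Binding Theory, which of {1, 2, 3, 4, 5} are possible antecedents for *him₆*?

{1}

*him* is a pronoun, so Principle B applies: it must be free in its binding domain.
Binding domain of *him₆*: the matrix TP, whose subject is [Anton₁'s neighbor]₂.
*Anton₁* and the pronoun do not c-command one another → neither Principle B nor Principle C is at stake; coindexation permitted.
*[Anton₁'s neighbor]₂* c-commands the pronoun within its binding domain → coindexation would violate Principle B.
*Hamid₃*: the pronoun c-commands this R-expression → coindexation would violate Principle C on *Hamid₃*.
*[Hamid₃'s lawyer]₄*: the pronoun c-commands this R-expression → coindexation would violate Principle C on *[Hamid₃'s lawyer]₄*.
*Mateo₅*: the pronoun c-commands this R-expression → coindexation would violate Principle C on *Mateo₅*.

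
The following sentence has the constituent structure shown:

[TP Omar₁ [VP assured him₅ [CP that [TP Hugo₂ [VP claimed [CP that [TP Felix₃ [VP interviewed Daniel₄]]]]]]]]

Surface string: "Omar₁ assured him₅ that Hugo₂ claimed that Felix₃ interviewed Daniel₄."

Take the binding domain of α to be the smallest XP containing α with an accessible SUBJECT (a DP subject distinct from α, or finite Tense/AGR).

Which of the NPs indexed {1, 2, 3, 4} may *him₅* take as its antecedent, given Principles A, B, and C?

none

*him* is a pronoun, so Principle B applies: it must be free in its binding domain.
Binding domain of *him₅*: the matrix TP, whose subject is Omar₁.
*Omar₁* c-commands the pronoun within its binding domain → coindexation would violate Principle B.
*Hugo₂*: the pronoun c-commands this R-expression → coindexation would violate Principle C on *Hugo₂*.
*Felix₃*: the pronoun c-commands this R-expression → coindexation would violate Principle C on *Felix₃*.
*Daniel₄*: the pronoun c-commands this R-expression → coindexation would violate Principle C on *Daniel₄*.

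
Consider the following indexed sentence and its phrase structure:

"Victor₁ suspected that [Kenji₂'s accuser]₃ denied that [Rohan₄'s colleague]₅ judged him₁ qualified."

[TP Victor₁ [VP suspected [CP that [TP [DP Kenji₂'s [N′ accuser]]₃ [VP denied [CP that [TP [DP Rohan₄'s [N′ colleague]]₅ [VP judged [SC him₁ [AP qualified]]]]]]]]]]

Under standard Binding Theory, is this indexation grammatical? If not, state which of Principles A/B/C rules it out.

The two coindexed NPs are *Victor₁* and *him₁*.
*him₁* is a pronoun; its binding domain is the embedded TP, whose subject is [Rohan₄'s colleague]₅. Within that domain it is c-commanded only by *[Rohan₄'s colleague]₅*, which carries a different index — the pronoun is free locally, so Principle B holds.
*Victor₁* is an R-expression; *him₁* does not c-command it, and no other NP shares its index, so Principle C is satisfied.
All principles are respected.

grammatical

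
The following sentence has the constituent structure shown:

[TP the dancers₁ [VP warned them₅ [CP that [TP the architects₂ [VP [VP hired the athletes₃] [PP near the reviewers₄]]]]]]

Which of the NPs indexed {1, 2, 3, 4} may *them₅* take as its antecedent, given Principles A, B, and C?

none

*them* is a pronoun, so Principle B applies: it must be free in its binding domain.
Binding domain of *them₅*: the matrix TP, whose subject is the dancers₁.
*the dancers₁* c-commands the pronoun within its binding domain → coindexation would violate Principle B.
*the architects₂*: the pronoun c-commands this R-expression → coindexation would violate Principle C on *the architects₂*.
*the athletes₃*: the pronoun c-commands this R-expression → coindexation would violate Principle C on *the athletes₃*.
*the reviewers₄*: the pronoun c-commands this R-expression → coindexation would violate Principle C on *the reviewers₄*.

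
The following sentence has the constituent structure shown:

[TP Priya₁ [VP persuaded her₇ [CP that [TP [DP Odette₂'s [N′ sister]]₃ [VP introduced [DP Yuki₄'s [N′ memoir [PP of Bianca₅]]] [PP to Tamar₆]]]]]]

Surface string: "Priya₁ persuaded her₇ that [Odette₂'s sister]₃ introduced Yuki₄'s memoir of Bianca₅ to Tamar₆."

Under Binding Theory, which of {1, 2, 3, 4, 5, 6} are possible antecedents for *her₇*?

none

*her* is a pronoun, so Principle B applies: it must be free in its binding domain.
Binding domain of *her₇*: the matrix TP, whose subject is Priya₁.
*Priya₁* c-commands the pronoun within its binding domain → coindexation would violate Principle B.
*Odette₂*: the pronoun c-commands this R-expression → coindexation would violate Principle C on *Odette₂*.
*[Odette₂'s sister]₃*: the pronoun c-commands this R-expression → coindexation would violate Principle C on *[Odette₂'s sister]₃*.
*Yuki₄*: the pronoun c-commands this R-expression → coindexation would violate Principle C on *Yuki₄*.
*Bianca₅*: the pronoun c-commands this R-expression → coindexation would violate Principle C on *Bianca₅*.
*Tamar₆*: the pronoun c-commands this R-expression → coindexation would violate Principle C on *Tamar₆*.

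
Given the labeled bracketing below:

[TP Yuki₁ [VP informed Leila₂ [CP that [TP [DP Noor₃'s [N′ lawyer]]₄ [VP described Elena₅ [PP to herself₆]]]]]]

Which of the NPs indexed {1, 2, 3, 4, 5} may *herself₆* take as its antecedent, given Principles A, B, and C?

{4, 5}

*herself* is an anaphor, so Principle A applies: it must be bound in its binding domain.
Binding domain of *herself₆*: the embedded TP, whose subject is [Noor₃'s lawyer]₄.
*Yuki₁* c-commands the anaphor but is outside its binding domain → cannot satisfy Principle A.
*Leila₂* c-commands the anaphor but is outside its binding domain → cannot satisfy Principle A.
*Noor₃* does not c-command the anaphor → cannot bind it.
*[Noor₃'s lawyer]₄* c-commands the anaphor within its binding domain → licit binder.
*Elena₅* c-commands the anaphor within its binding domain → licit binder.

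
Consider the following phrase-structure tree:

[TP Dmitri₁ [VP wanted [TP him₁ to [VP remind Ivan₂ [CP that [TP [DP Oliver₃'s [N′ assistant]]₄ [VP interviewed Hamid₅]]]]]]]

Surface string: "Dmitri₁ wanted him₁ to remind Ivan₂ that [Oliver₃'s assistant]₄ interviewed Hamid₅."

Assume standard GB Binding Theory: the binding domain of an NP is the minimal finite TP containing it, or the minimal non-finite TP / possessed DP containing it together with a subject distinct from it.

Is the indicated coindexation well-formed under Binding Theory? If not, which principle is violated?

Principle B

The two coindexed NPs are *Dmitri₁* and *him₁*.
*him₁* is a pronoun. Its binding domain is the matrix TP, whose subject is Dmitri₁.
*Dmitri₁* c-commands it within that domain and carries the same index.
The pronoun is locally bound → Principle B violation.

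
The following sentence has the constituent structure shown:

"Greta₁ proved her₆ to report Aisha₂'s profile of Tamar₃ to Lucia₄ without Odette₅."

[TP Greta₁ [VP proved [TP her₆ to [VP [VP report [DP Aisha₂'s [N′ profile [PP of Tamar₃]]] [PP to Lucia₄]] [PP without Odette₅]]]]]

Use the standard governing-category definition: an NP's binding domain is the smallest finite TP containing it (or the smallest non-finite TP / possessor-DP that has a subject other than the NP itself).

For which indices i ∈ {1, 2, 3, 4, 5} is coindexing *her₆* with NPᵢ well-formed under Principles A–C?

none

*her* is a pronoun, so Principle B applies: it must be free in its binding domain.
Binding domain of *her₆*: the matrix TP, whose subject is Greta₁.
*Greta₁* c-commands the pronoun within its binding domain → coindexation would violate Principle B.
*Aisha₂*: the pronoun c-commands this R-expression → coindexation would violate Principle C on *Aisha₂*.
*Tamar₃*: the pronoun c-commands this R-expression → coindexation would violate Principle C on *Tamar₃*.
*Lucia₄*: the pronoun c-commands this R-expression → coindexation would violate Principle C on *Lucia₄*.
*Odette₅*: the pronoun c-commands this R-expression → coindexation would violate Principle C on *Odette₅*.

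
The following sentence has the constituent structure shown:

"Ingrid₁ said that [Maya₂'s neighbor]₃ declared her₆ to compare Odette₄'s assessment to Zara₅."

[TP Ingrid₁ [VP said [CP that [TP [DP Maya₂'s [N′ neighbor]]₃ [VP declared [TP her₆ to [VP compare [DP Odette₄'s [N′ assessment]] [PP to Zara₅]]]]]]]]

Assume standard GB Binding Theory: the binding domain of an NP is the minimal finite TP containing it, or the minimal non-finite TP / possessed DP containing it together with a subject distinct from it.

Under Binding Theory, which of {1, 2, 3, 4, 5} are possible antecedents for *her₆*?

{1, 2}

*her* is a pronoun, so Principle B applies: it must be free in its binding domain.
Binding domain of *her₆*: the embedded TP, whose subject is [Maya₂'s neighbor]₃.
*Ingrid₁* c-commands the pronoun but from outside its binding domain, and is not c-commanded by it → coindexation permitted.
*Maya₂* and the pronoun do not c-command one another → neither Principle B nor Principle C is at stake; coindexation permitted.
*[Maya₂'s neighbor]₃* c-commands the pronoun within its binding domain → coindexation would violate Principle B.
*Odette₄*: the pronoun c-commands this R-expression → coindexation would violate Principle C on *Odette₄*.
*Zara₅*: the pronoun c-commands this R-expression → coindexation would violate Principle C on *Zara₅*.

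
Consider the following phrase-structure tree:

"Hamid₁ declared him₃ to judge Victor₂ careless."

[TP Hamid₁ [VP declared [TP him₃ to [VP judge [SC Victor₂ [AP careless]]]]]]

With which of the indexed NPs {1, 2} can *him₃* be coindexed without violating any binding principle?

*him* is a pronoun, so Principle B applies: it must be free in its binding domain.
Binding domain of *him₃*: the matrix TP, whose subject is Hamid₁.
*Hamid₁* c-commands the pronoun within its binding domain → coindexation would violate Principle B.
*Victor₂*: the pronoun c-commands this R-expression → coindexation would violate Principle C on *Victor₂*.

none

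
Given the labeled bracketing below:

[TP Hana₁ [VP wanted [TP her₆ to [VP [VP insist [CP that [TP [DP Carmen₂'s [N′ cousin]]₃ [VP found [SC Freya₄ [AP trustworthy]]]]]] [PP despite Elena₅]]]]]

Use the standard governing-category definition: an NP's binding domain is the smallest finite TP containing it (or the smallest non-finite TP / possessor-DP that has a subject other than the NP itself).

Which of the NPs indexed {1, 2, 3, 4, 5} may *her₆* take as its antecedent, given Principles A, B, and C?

*her* is a pronoun, so Principle B applies: it must be free in its binding domain.
Binding domain of *her₆*: the matrix TP, whose subject is Hana₁.
*Hana₁* c-commands the pronoun within its binding domain → coindexation would violate Principle B.
*Carmen₂*: the pronoun c-commands this R-expression → coindexation would violate Principle C on *Carmen₂*.
*[Carmen₂'s cousin]₃*: the pronoun c-commands this R-expression → coindexation would violate Principle C on *[Carmen₂'s cousin]₃*.
*Freya₄*: the pronoun c-commands this R-expression → coindexation would violate Principle C on *Freya₄*.
*Elena₅*: the pronoun c-commands this R-expression → coindexation would violate Principle C on *Elena₅*.

none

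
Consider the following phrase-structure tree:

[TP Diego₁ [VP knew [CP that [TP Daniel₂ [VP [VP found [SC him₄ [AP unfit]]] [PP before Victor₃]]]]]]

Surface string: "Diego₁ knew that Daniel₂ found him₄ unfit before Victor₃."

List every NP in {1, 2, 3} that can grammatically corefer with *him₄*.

{1, 3}

*him* is a pronoun, so Principle B applies: it must be free in its binding domain.
Binding domain of *him₄*: the embedded TP, whose subject is Daniel₂.
*Diego₁* c-commands the pronoun but from outside its binding domain, and is not c-commanded by it → coindexation permitted.
*Daniel₂* c-commands the pronoun within its binding domain → coindexation would violate Principle B.
*Victor₃* and the pronoun do not c-command one another → neither Principle B nor Principle C is at stake; coindexation permitted.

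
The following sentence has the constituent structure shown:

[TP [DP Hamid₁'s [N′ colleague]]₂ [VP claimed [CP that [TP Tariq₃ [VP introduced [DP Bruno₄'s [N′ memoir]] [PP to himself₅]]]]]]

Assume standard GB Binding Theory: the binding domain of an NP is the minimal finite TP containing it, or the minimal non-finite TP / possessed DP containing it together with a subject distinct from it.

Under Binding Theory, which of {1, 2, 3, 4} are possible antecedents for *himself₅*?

{3}

*himself* is an anaphor, so Principle A applies: it must be bound in its binding domain.
Binding domain of *himself₅*: the embedded TP, whose subject is Tariq₃.
*Hamid₁* does not c-command the anaphor → cannot bind it.
*[Hamid₁'s colleague]₂* c-commands the anaphor but is outside its binding domain → cannot satisfy Principle A.
*Tariq₃* c-commands the anaphor within its binding domain → licit binder.
*Bruno₄* does not c-command the anaphor → cannot bind it.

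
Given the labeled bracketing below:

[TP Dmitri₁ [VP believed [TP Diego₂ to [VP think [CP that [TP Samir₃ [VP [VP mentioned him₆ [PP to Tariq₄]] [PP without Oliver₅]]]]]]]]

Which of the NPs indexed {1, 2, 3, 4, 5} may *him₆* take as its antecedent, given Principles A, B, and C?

{1, 2, 5}

*him* is a pronoun, so Principle B applies: it must be free in its binding domain.
Binding domain of *him₆*: the embedded TP, whose subject is Samir₃.
*Dmitri₁* c-commands the pronoun but from outside its binding domain, and is not c-commanded by it → coindexation permitted.
*Diego₂* c-commands the pronoun but from outside its binding domain, and is not c-commanded by it → coindexation permitted.
*Samir₃* c-commands the pronoun within its binding domain → coindexation would violate Principle B.
*Tariq₄*: the pronoun c-commands this R-expression → coindexation would violate Principle C on *Tariq₄*.
*Oliver₅* and the pronoun do not c-command one another → neither Principle B nor Principle C is at stake; coindexation permitted.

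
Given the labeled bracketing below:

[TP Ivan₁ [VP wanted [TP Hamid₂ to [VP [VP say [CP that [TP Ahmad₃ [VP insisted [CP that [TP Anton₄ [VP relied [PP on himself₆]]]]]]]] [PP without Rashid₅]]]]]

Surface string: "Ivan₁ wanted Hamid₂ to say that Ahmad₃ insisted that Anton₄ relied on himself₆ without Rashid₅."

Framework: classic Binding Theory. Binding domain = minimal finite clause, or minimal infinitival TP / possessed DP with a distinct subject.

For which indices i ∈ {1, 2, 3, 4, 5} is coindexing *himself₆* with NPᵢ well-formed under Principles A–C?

{4}

*himself* is an anaphor, so Principle A applies: it must be bound in its binding domain.
Binding domain of *himself₆*: the embedded TP, whose subject is Anton₄.
*Ivan₁* c-commands the anaphor but is outside its binding domain → cannot satisfy Principle A.
*Hamid₂* c-commands the anaphor but is outside its binding domain → cannot satisfy Principle A.
*Ahmad₃* c-commands the anaphor but is outside its binding domain → cannot satisfy Principle A.
*Anton₄* c-commands the anaphor within its binding domain → licit binder.
*Rashid₅* does not c-command the anaphor → cannot bind it.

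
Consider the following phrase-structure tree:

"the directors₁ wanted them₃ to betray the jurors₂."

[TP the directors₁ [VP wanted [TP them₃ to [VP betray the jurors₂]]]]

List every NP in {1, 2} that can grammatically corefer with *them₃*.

*them* is a pronoun, so Principle B applies: it must be free in its binding domain.
Binding domain of *them₃*: the matrix TP, whose subject is the directors₁.
*the directors₁* c-commands the pronoun within its binding domain → coindexation would violate Principle B.
*the jurors₂*: the pronoun c-commands this R-expression → coindexation would violate Principle C on *the jurors₂*.

none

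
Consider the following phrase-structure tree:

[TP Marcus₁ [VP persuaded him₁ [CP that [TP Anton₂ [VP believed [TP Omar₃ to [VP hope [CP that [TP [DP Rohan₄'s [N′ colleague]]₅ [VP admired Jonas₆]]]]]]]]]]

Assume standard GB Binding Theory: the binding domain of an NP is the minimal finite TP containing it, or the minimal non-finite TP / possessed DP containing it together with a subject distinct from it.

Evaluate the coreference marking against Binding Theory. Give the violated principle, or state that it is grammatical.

The two coindexed NPs are *Marcus₁* and *him₁*.
*him₁* is a pronoun. Its binding domain is the matrix TP, whose subject is Marcus₁.
*Marcus₁* c-commands it within that domain and carries the same index.
The pronoun is locally bound → Principle B violation.

Principle B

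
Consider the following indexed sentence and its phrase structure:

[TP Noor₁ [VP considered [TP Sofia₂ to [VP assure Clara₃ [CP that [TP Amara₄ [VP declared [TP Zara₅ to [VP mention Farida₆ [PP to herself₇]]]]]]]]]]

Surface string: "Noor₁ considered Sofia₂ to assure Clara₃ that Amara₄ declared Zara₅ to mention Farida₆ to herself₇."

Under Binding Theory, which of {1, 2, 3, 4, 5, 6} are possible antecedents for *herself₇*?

*herself* is an anaphor, so Principle A applies: it must be bound in its binding domain.
Binding domain of *herself₇*: the embedded TP, whose subject is Zara₅.
*Noor₁* c-commands the anaphor but is outside its binding domain → cannot satisfy Principle A.
*Sofia₂* c-commands the anaphor but is outside its binding domain → cannot satisfy Principle A.
*Clara₃* c-commands the anaphor but is outside its binding domain → cannot satisfy Principle A.
*Amara₄* c-commands the anaphor but is outside its binding domain → cannot satisfy Principle A.
*Zara₅* c-commands the anaphor within its binding domain → licit binder.
*Farida₆* c-commands the anaphor within its binding domain → licit binder.

{5, 6}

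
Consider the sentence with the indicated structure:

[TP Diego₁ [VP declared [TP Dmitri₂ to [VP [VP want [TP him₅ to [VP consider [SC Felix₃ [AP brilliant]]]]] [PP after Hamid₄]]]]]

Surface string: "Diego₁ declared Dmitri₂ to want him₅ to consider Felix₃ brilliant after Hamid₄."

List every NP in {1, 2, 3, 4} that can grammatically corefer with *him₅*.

*him* is a pronoun, so Principle B applies: it must be free in its binding domain.
Binding domain of *him₅*: the embedded TP, whose subject is Dmitri₂.
*Diego₁* c-commands the pronoun but from outside its binding domain, and is not c-commanded by it → coindexation permitted.
*Dmitri₂* c-commands the pronoun within its binding domain → coindexation would violate Principle B.
*Felix₃*: the pronoun c-commands this R-expression → coindexation would violate Principle C on *Felix₃*.
*Hamid₄* and the pronoun do not c-command one another → neither Principle B nor Principle C is at stake; coindexation permitted.

{1, 4}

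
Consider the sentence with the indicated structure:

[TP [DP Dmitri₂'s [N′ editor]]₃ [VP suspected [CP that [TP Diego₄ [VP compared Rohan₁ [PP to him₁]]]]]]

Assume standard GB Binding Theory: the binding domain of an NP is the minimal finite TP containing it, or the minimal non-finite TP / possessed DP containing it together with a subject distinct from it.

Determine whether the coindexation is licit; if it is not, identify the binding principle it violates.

The two coindexed NPs are *Rohan₁* and *him₁*.
*him₁* is a pronoun. Its binding domain is the embedded TP, whose subject is Diego₄.
*Rohan₁* c-commands it within that domain and carries the same index.
The pronoun is locally bound → Principle B violation.

Principle B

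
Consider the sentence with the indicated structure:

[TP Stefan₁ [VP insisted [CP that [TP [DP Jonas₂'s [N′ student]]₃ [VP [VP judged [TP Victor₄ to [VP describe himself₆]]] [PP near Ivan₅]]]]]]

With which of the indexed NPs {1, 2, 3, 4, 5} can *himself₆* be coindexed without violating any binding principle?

{4}

*himself* is an anaphor, so Principle A applies: it must be bound in its binding domain.
Binding domain of *himself₆*: the embedded TP, whose subject is Victor₄.
*Stefan₁* c-commands the anaphor but is outside its binding domain → cannot satisfy Principle A.
*Jonas₂* does not c-command the anaphor → cannot bind it.
*[Jonas₂'s student]₃* c-commands the anaphor but is outside its binding domain → cannot satisfy Principle A.
*Victor₄* c-commands the anaphor within its binding domain → licit binder.
*Ivan₅* does not c-command the anaphor → cannot bind it.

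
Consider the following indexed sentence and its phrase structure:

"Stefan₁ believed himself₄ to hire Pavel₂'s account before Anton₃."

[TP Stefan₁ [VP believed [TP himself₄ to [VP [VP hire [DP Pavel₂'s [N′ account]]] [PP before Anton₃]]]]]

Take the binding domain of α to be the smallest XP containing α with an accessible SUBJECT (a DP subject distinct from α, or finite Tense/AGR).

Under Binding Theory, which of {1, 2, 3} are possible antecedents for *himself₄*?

*himself* is an anaphor, so Principle A applies: it must be bound in its binding domain.
Binding domain of *himself₄*: the matrix TP, whose subject is Stefan₁.
*Stefan₁* c-commands the anaphor within its binding domain → licit binder.
*Pavel₂* does not c-command the anaphor → cannot bind it.
*Anton₃* does not c-command the anaphor → cannot bind it.

{1}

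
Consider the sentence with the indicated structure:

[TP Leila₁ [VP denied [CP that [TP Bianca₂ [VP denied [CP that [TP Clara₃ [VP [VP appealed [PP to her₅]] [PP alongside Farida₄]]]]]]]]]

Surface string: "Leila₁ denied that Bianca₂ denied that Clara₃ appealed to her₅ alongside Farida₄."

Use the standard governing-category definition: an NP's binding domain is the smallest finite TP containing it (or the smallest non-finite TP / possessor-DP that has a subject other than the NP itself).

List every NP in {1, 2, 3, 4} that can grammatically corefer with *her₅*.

{1, 2, 4}

*her* is a pronoun, so Principle B applies: it must be free in its binding domain.
Binding domain of *her₅*: the embedded TP, whose subject is Clara₃.
*Leila₁* c-commands the pronoun but from outside its binding domain, and is not c-commanded by it → coindexation permitted.
*Bianca₂* c-commands the pronoun but from outside its binding domain, and is not c-commanded by it → coindexation permitted.
*Clara₃* c-commands the pronoun within its binding domain → coindexation would violate Principle B.
*Farida₄* and the pronoun do not c-command one another → neither Principle B nor Principle C is at stake; coindexation permitted.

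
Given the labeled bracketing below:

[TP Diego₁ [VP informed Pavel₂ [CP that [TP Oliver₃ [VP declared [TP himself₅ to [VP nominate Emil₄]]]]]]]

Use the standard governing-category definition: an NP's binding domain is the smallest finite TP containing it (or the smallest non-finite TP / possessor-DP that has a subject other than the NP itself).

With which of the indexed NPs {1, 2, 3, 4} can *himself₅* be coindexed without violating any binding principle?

*himself* is an anaphor, so Principle A applies: it must be bound in its binding domain.
Binding domain of *himself₅*: the embedded TP, whose subject is Oliver₃.
*Diego₁* c-commands the anaphor but is outside its binding domain → cannot satisfy Principle A.
*Pavel₂* c-commands the anaphor but is outside its binding domain → cannot satisfy Principle A.
*Oliver₃* c-commands the anaphor within its binding domain → licit binder.
*Emil₄* does not c-command the anaphor → cannot bind it.

{3}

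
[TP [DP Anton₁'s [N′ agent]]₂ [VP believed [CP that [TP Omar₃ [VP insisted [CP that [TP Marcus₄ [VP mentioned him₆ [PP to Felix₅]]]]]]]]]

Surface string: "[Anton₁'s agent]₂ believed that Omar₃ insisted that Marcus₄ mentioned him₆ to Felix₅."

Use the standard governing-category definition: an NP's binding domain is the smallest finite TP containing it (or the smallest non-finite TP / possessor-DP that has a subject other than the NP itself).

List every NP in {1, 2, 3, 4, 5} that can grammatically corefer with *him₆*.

{1, 2, 3}

*him* is a pronoun, so Principle B applies: it must be free in its binding domain.
Binding domain of *him₆*: the embedded TP, whose subject is Marcus₄.
*Anton₁* and the pronoun do not c-command one another → neither Principle B nor Principle C is at stake; coindexation permitted.
*[Anton₁'s agent]₂* c-commands the pronoun but from outside its binding domain, and is not c-commanded by it → coindexation permitted.
*Omar₃* c-commands the pronoun but from outside its binding domain, and is not c-commanded by it → coindexation permitted.
*Marcus₄* c-commands the pronoun within its binding domain → coindexation would violate Principle B.
*Felix₅*: the pronoun c-commands this R-expression → coindexation would violate Principle C on *Felix₅*.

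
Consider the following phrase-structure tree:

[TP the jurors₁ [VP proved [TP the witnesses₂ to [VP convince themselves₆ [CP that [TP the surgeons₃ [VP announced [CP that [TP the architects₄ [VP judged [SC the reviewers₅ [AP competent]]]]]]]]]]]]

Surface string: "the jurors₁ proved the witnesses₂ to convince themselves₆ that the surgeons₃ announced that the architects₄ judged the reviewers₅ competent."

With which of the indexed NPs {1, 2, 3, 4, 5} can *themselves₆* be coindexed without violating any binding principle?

*themselves* is an anaphor, so Principle A applies: it must be bound in its binding domain.
Binding domain of *themselves₆*: the embedded TP, whose subject is the witnesses₂.
*the jurors₁* c-commands the anaphor but is outside its binding domain → cannot satisfy Principle A.
*the witnesses₂* c-commands the anaphor within its binding domain → licit binder.
*the surgeons₃* does not c-command the anaphor → cannot bind it.
*the architects₄* does not c-command the anaphor → cannot bind it.
*the reviewers₅* does not c-command the anaphor → cannot bind it.

{2}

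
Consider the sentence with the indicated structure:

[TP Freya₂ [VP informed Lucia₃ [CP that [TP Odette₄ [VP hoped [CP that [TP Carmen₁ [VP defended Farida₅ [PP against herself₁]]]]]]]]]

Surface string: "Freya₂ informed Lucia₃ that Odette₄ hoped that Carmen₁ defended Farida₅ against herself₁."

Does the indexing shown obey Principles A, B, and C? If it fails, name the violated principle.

grammatical

The two coindexed NPs are *Carmen₁* and *herself₁*.
*herself₁* is an anaphor; its binding domain is the embedded TP, whose subject is Carmen₁. *Carmen₁* c-commands it within that domain and shares its index, so Principle A is satisfied.
*Carmen₁* is an R-expression; *herself₁* does not c-command it, and no other NP shares its index, so Principle C is satisfied.
All principles are respected.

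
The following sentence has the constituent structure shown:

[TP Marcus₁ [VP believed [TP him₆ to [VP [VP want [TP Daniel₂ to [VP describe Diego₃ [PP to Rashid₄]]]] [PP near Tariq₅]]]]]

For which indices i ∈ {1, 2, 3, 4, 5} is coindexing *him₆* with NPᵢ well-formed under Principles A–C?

*him* is a pronoun, so Principle B applies: it must be free in its binding domain.
Binding domain of *him₆*: the matrix TP, whose subject is Marcus₁.
*Marcus₁* c-commands the pronoun within its binding domain → coindexation would violate Principle B.
*Daniel₂*: the pronoun c-commands this R-expression → coindexation would violate Principle C on *Daniel₂*.
*Diego₃*: the pronoun c-commands this R-expression → coindexation would violate Principle C on *Diego₃*.
*Rashid₄*: the pronoun c-commands this R-expression → coindexation would violate Principle C on *Rashid₄*.
*Tariq₅*: the pronoun c-commands this R-expression → coindexation would violate Principle C on *Tariq₅*.

none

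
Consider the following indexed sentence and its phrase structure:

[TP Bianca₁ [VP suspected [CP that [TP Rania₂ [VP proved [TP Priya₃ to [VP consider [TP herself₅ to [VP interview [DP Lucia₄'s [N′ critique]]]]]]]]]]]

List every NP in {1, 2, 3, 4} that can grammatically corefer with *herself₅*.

{3}

*herself* is an anaphor, so Principle A applies: it must be bound in its binding domain.
Binding domain of *herself₅*: the embedded TP, whose subject is Priya₃.
*Bianca₁* c-commands the anaphor but is outside its binding domain → cannot satisfy Principle A.
*Rania₂* c-commands the anaphor but is outside its binding domain → cannot satisfy Principle A.
*Priya₃* c-commands the anaphor within its binding domain → licit binder.
*Lucia₄* does not c-command the anaphor → cannot bind it.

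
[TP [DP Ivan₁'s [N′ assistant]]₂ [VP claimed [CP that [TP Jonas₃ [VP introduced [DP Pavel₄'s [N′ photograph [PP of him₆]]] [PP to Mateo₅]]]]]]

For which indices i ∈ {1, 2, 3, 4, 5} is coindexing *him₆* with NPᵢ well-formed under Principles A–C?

{1, 2, 3, 5}

*him* is a pronoun, so Principle B applies: it must be free in its binding domain.
Binding domain of *him₆*: the possessed DP, whose subject is Pavel₄.
*Ivan₁* and the pronoun do not c-command one another → neither Principle B nor Principle C is at stake; coindexation permitted.
*[Ivan₁'s assistant]₂* c-commands the pronoun but from outside its binding domain, and is not c-commanded by it → coindexation permitted.
*Jonas₃* c-commands the pronoun but from outside its binding domain, and is not c-commanded by it → coindexation permitted.
*Pavel₄* c-commands the pronoun within its binding domain → coindexation would violate Principle B.
*Mateo₅* and the pronoun do not c-command one another → neither Principle B nor Principle C is at stake; coindexation permitted.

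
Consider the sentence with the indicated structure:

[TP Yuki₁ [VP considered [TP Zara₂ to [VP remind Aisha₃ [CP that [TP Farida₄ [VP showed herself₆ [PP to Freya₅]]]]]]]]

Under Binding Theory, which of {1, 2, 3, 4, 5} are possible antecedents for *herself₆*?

{4}

*herself* is an anaphor, so Principle A applies: it must be bound in its binding domain.
Binding domain of *herself₆*: the embedded TP, whose subject is Farida₄.
*Yuki₁* c-commands the anaphor but is outside its binding domain → cannot satisfy Principle A.
*Zara₂* c-commands the anaphor but is outside its binding domain → cannot satisfy Principle A.
*Aisha₃* c-commands the anaphor but is outside its binding domain → cannot satisfy Principle A.
*Farida₄* c-commands the anaphor within its binding domain → licit binder.
*Freya₅* does not c-command the anaphor → cannot bind it.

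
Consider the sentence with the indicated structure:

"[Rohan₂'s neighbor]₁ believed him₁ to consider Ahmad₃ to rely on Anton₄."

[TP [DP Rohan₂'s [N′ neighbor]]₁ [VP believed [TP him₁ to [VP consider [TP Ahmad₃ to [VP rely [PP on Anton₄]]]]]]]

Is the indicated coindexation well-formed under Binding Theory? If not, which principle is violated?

Principle B

The two coindexed NPs are *[Rohan₂'s neighbor]₁* and *him₁*.
*him₁* is a pronoun. Its binding domain is the matrix TP, whose subject is [Rohan₂'s neighbor]₁.
*[Rohan₂'s neighbor]₁* c-commands it within that domain and carries the same index.
The pronoun is locally bound → Principle B violation.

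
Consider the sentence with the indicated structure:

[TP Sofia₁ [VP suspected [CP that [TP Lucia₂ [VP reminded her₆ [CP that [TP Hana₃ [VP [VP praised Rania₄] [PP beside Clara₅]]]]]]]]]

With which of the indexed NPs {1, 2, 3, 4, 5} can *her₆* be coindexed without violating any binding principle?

{1}

*her* is a pronoun, so Principle B applies: it must be free in its binding domain.
Binding domain of *her₆*: the embedded TP, whose subject is Lucia₂.
*Sofia₁* c-commands the pronoun but from outside its binding domain, and is not c-commanded by it → coindexation permitted.
*Lucia₂* c-commands the pronoun within its binding domain → coindexation would violate Principle B.
*Hana₃*: the pronoun c-commands this R-expression → coindexation would violate Principle C on *Hana₃*.
*Rania₄*: the pronoun c-commands this R-expression → coindexation would violate Principle C on *Rania₄*.
*Clara₅*: the pronoun c-commands this R-expression → coindexation would violate Principle C on *Clara₅*.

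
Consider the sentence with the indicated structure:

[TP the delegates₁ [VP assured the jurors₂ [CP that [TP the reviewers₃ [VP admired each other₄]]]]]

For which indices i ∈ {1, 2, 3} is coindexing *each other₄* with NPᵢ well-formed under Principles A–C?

*each other* is an anaphor, so Principle A applies: it must be bound in its binding domain.
Binding domain of *each other₄*: the embedded TP, whose subject is the reviewers₃.
*the delegates₁* c-commands the anaphor but is outside its binding domain → cannot satisfy Principle A.
*the jurors₂* c-commands the anaphor but is outside its binding domain → cannot satisfy Principle A.
*the reviewers₃* c-commands the anaphor within its binding domain → licit binder.

{3}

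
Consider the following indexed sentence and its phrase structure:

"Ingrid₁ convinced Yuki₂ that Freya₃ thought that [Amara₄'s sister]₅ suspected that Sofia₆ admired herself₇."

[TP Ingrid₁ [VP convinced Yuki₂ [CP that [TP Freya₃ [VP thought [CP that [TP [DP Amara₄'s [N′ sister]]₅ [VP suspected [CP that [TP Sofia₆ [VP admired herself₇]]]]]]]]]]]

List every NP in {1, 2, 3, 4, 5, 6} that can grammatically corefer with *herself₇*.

*herself* is an anaphor, so Principle A applies: it must be bound in its binding domain.
Binding domain of *herself₇*: the embedded TP, whose subject is Sofia₆.
*Ingrid₁* c-commands the anaphor but is outside its binding domain → cannot satisfy Principle A.
*Yuki₂* c-commands the anaphor but is outside its binding domain → cannot satisfy Principle A.
*Freya₃* c-commands the anaphor but is outside its binding domain → cannot satisfy Principle A.
*Amara₄* does not c-command the anaphor → cannot bind it.
*[Amara₄'s sister]₅* c-commands the anaphor but is outside its binding domain → cannot satisfy Principle A.
*Sofia₆* c-commands the anaphor within its binding domain → licit binder.

{6}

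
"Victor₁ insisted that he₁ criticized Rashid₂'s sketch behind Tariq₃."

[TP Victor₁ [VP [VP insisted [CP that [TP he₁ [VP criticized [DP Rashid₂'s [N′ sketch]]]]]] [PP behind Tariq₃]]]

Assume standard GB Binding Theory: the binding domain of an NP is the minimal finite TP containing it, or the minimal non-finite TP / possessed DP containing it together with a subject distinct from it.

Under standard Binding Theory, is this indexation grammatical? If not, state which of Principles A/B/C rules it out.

grammatical

The two coindexed NPs are *Victor₁* and *he₁*.
*he₁* is a pronoun; nothing c-commands it within its binding domain (the embedded TP.), so Principle B holds trivially.
*Victor₁* is an R-expression; *he₁* does not c-command it, and no other NP shares its index, so Principle C is satisfied.
All principles are respected.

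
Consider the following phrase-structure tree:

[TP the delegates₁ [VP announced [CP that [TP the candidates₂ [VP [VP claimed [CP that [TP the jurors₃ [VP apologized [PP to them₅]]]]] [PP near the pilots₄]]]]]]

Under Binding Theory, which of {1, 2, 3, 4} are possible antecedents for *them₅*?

*them* is a pronoun, so Principle B applies: it must be free in its binding domain.
Binding domain of *them₅*: the embedded TP, whose subject is the jurors₃.
*the delegates₁* c-commands the pronoun but from outside its binding domain, and is not c-commanded by it → coindexation permitted.
*the candidates₂* c-commands the pronoun but from outside its binding domain, and is not c-commanded by it → coindexation permitted.
*the jurors₃* c-commands the pronoun within its binding domain → coindexation would violate Principle B.
*the pilots₄* and the pronoun do not c-command one another → neither Principle B nor Principle C is at stake; coindexation permitted.

{1, 2, 4}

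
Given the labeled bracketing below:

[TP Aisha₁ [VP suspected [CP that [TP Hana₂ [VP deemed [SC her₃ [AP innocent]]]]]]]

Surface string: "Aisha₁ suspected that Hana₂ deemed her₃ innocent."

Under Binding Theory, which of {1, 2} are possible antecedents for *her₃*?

*her* is a pronoun, so Principle B applies: it must be free in its binding domain.
Binding domain of *her₃*: the embedded TP, whose subject is Hana₂.
*Aisha₁* c-commands the pronoun but from outside its binding domain, and is not c-commanded by it → coindexation permitted.
*Hana₂* c-commands the pronoun within its binding domain → coindexation would violate Principle B.

{1}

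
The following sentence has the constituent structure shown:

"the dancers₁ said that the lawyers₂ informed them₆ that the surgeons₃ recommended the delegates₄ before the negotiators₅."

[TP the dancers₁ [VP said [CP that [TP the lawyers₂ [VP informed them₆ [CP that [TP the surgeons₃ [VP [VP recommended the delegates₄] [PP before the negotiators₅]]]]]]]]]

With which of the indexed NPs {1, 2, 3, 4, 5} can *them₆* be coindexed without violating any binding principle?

*them* is a pronoun, so Principle B applies: it must be free in its binding domain.
Binding domain of *them₆*: the embedded TP, whose subject is the lawyers₂.
*the dancers₁* c-commands the pronoun but from outside its binding domain, and is not c-commanded by it → coindexation permitted.
*the lawyers₂* c-commands the pronoun within its binding domain → coindexation would violate Principle B.
*the surgeons₃*: the pronoun c-commands this R-expression → coindexation would violate Principle C on *the surgeons₃*.
*the delegates₄*: the pronoun c-commands this R-expression → coindexation would violate Principle C on *the delegates₄*.
*the negotiators₅*: the pronoun c-commands this R-expression → coindexation would violate Principle C on *the negotiators₅*.

{1}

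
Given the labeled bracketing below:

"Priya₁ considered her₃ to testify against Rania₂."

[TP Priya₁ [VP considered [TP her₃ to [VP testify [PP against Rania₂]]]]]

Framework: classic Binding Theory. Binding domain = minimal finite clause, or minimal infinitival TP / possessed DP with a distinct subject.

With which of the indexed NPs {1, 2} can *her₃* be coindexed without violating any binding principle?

*her* is a pronoun, so Principle B applies: it must be free in its binding domain.
Binding domain of *her₃*: the matrix TP, whose subject is Priya₁.
*Priya₁* c-commands the pronoun within its binding domain → coindexation would violate Principle B.
*Rania₂*: the pronoun c-commands this R-expression → coindexation would violate Principle C on *Rania₂*.

none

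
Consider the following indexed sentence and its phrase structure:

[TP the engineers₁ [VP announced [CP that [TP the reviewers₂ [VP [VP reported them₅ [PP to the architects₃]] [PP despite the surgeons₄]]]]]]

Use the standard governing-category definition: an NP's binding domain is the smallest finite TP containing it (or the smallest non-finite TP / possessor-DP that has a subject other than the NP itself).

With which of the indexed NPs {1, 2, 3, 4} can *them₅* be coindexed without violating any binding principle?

*them* is a pronoun, so Principle B applies: it must be free in its binding domain.
Binding domain of *them₅*: the embedded TP, whose subject is the reviewers₂.
*the engineers₁* c-commands the pronoun but from outside its binding domain, and is not c-commanded by it → coindexation permitted.
*the reviewers₂* c-commands the pronoun within its binding domain → coindexation would violate Principle B.
*the architects₃*: the pronoun c-commands this R-expression → coindexation would violate Principle C on *the architects₃*.
*the surgeons₄* and the pronoun do not c-command one another → neither Principle B nor Principle C is at stake; coindexation permitted.

{1, 4}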